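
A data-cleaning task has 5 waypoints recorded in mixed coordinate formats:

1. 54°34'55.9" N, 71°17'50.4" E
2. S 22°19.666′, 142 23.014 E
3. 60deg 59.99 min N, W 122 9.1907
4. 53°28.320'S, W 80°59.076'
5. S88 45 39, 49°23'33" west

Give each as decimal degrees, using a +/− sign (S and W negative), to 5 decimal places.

Point 1:
  φ: 54 + 34/60 + 55.9/3600 = 54.582194
  N → positive
  λ: 17′ + 50.4″ = 17.84000′; 71 + 17.84000/60 = 71.297333
  E ⇒ keep positive
Point 2:
  Latitude: 22 + 19.666/60 = 22.327767
  S → negative
  Longitude: 23.014′ = 0.383567°; total 142.383567
  E → positive
Point 3:
  Latitude: 60 + 59.99/60 = 60.999833
  N → positive
  Lon: 9.1907′ = 0.153178°; total 122.153178
  hemisphere W, so the sign is −
Point 4:
  Latitude: 28.32′ = 0.472000°; total 53.472000
  hemisphere S, so the sign is −
  Lon: 80 + 59.076/60 = 80.984600
  hemisphere W, so the sign is −
Point 5:
  Lat: 88 + 45/60 + 39/3600 = 88.760833
  S ⇒ negate
  λ: 49 + 23/60 + 33/3600 = 49.392500
  W ⇒ negate

1. 54.58219, 71.29733
2. -22.32777, 142.38357
3. 60.99983, -122.15318
4. -53.47200, -80.98460
5. -88.76083, -49.39250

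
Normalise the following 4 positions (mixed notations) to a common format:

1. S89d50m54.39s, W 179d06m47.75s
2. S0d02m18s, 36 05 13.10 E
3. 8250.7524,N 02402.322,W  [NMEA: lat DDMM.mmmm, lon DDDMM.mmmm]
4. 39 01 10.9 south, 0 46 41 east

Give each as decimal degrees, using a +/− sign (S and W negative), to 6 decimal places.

Point 1:
  φ: 89° + 50/60 + 54.39/3600 = 89 + 0.833333 + 0.015108 = 89.8484417
  hemisphere S, so the sign is −
  Lon: 179° + 6/60 + 47.75/3600 = 179 + 0.100000 + 0.013264 = 179.1132639
  hemisphere W, so the sign is −
Point 2:
  φ: 2′ + 18″ = 2.30000′; 0 + 2.30000/60 = 0.0383333
  S → negative
  Lon: 36 + 5/60 + 13.1/3600 = 36.0869722
  E ⇒ keep positive
Point 3:
  Latitude: split at 2 digits → 82° and 50.7524′; 82 + 50.7524/60 = 82.8458733
  N ⇒ keep positive
  Lon: split at 3 digits → 024° and 2.322′; 24 + 2.322/60 = 24.0387000
  hemisphere W, so the sign is −
Point 4:
  φ: 39 + 1/60 + 10.9/3600 = 39.0196944
  S ⇒ negate
  λ: 0 + 46/60 + 41/3600 = 0.7780556
  E → positive

1. -89.848442, -179.113264
2. -0.038333, 36.086972
3. 82.845873, -24.038700
4. -39.019694, 0.778056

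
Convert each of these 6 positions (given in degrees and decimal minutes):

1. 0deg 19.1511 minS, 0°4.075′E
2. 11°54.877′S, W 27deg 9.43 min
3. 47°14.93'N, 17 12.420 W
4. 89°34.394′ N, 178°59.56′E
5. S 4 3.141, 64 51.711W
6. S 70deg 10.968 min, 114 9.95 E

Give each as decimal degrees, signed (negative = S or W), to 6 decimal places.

1. -0.319185, 0.067917
2. -11.914617, -27.157167
3. 47.248833, -17.207000
4. 89.573233, 178.992667
5. -4.052350, -64.861850
6. -70.182800, 114.165833

Point 1:
  Lat: 19.1511′ = 0.319185°; total 0.3191850
  S → negative
  λ: 0 + 4.075/60 = 0.0679167
  E → positive
Point 2:
  φ: 54.877′ = 0.914617°; total 11.9146167
  hemisphere S, so the sign is −
  Longitude: 27 + 9.43/60 = 27.1571667
  W ⇒ negate
Point 3:
  Latitude: 14.93′ = 0.248833°; total 47.2488333
  N ⇒ keep positive
  Longitude: 12.42′ = 0.207000°; total 17.2070000
  hemisphere W, so the sign is −
Point 4:
  φ: 89 + 34.394/60 = 89.5732333
  N ⇒ keep positive
  Longitude: 178 + 59.56/60 = 178.9926667
  E → positive
Point 5:
  Lat: 4 + 3.141/60 = 4.0523500
  S ⇒ negate
  Lon: 64 + 51.711/60 = 64.8618500
  W → negative
Point 6:
  Lat: 70 + 10.968/60 = 70.1828000
  S ⇒ negate
  Longitude: 9.95′ = 0.165833°; total 114.1658333
  E ⇒ keep positive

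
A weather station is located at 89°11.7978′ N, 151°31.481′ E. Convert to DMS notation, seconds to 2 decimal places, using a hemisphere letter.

89°11′47.87″ N, 151°31′28.86″ E

φ: 11.79780′ → 11′ and 0.79780 × 60 = 47.8680″
Longitude: 31.48100′ → 31′ and 0.48100 × 60 = 28.8600″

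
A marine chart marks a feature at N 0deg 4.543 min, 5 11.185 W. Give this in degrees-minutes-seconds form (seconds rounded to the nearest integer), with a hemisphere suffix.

Lat: 4.54300′ → 4′ and 0.54300 × 60 = 32.58″
Lon: fractional minutes 0.18500 × 60 = 11.10″

0°04′33″ N, 5°11′11″ W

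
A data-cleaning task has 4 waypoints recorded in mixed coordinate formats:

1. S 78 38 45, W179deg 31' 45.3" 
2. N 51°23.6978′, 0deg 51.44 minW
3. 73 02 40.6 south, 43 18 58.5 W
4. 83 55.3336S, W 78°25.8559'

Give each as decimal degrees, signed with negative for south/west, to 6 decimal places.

1. -78.645833, -179.529250
2. 51.394963, -0.857333
3. -73.044611, -43.316250
4. -83.922227, -78.430932

Point 1:
  φ: 78 + 38/60 + 45/3600 = 78.6458333
  S → negative
  Lon: 179 + 31/60 + 45.3/3600 = 179.5292500
  W → negative
Point 2:
  φ: 51 + 23.6978/60 = 51.3949633
  N ⇒ keep positive
  λ: 51.44′ = 0.857333°; total 0.8573333
  W ⇒ negate
Point 3:
  Lat: 73° + 2/60 + 40.6/3600 = 73 + 0.033333 + 0.011278 = 73.0446111
  S → negative
  Lon: 43 + 18/60 + 58.5/3600 = 43.3162500
  hemisphere W, so the sign is −
Point 4:
  φ: 83 + 55.3336/60 = 83.9222267
  S → negative
  Longitude: 78 + 25.8559/60 = 78.4309317
  W ⇒ negate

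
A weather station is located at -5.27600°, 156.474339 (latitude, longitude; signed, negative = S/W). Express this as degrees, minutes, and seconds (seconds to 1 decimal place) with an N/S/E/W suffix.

5°16′33.6″ S, 156°28′27.6″ E

Latitude is negative → S; |value| = 5.276000
φ: whole degrees 5; 16.56000′ → 16′ and 33.600″
Longitude: whole degrees 156; 28.46034′ → 28′ and 27.620″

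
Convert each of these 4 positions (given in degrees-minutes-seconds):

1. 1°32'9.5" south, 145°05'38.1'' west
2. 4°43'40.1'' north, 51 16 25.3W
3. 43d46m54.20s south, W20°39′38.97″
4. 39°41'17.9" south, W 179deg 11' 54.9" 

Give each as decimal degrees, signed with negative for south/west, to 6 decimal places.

Point 1:
  Latitude: 1° + 32/60 + 9.5/3600 = 1 + 0.533333 + 0.002639 = 1.5359722
  hemisphere S, so the sign is −
  Lon: 145 + 5/60 + 38.1/3600 = 145.0939167
  W ⇒ negate
Point 2:
  Lat: 4 + 43/60 + 40.1/3600 = 4.7278056
  N ⇒ keep positive
  Lon: 51° + 16/60 + 25.3/3600 = 51 + 0.266667 + 0.007028 = 51.2736944
  W ⇒ negate
Point 3:
  Latitude: 43 + 46/60 + 54.2/3600 = 43.7817222
  hemisphere S, so the sign is −
  λ: 39′ + 38.97″ = 39.64950′; 20 + 39.64950/60 = 20.6608250
  W → negative
Point 4:
  Lat: 39 + 41/60 + 17.9/3600 = 39.6883056
  S → negative
  λ: 179 + 11/60 + 54.9/3600 = 179.1985833
  hemisphere W, so the sign is −

1. -1.535972, -145.093917
2. 4.727806, -51.273694
3. -43.781722, -20.660825
4. -39.688306, -179.198583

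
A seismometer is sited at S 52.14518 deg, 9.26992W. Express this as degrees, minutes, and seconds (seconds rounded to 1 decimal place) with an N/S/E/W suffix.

Latitude: 0.145180° → 8.71080′; 0.71080 × 60 = 42.648″
Lon: 0.269920 × 60 = 16.19520′ → 16′, remainder × 60 = 11.712″

52°08′42.6″ S, 9°16′11.7″ W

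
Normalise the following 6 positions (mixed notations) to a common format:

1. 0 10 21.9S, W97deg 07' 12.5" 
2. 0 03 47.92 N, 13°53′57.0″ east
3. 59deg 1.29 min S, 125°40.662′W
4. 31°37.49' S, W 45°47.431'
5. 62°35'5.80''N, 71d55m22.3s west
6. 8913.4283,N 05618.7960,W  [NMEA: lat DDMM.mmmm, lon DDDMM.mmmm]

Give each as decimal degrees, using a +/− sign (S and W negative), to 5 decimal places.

1. -0.17275, -97.12014
2. 0.06331, 13.89917
3. -59.02150, -125.67770
4. -31.62483, -45.79052
5. 62.58494, -71.92286
6. 89.22381, -56.31327

Point 1:
  Lat: 0° + 10/60 + 21.9/3600 = 0 + 0.166667 + 0.006083 = 0.172750
  hemisphere S, so the sign is −
  Lon: 7′ + 12.5″ = 7.20833′; 97 + 7.20833/60 = 97.120139
  hemisphere W, so the sign is −
Point 2:
  Latitude: 3′ + 47.92″ = 3.79867′; 0 + 3.79867/60 = 0.063311
  N → positive
  Longitude: 53′ + 57″ = 53.95000′; 13 + 53.95000/60 = 13.899167
  E ⇒ keep positive
Point 3:
  Latitude: 59 + 1.29/60 = 59.021500
  S ⇒ negate
  Longitude: 125 + 40.662/60 = 125.677700
  hemisphere W, so the sign is −
Point 4:
  Lat: 31 + 37.49/60 = 31.624833
  S → negative
  λ: 45 + 47.431/60 = 45.790517
  W ⇒ negate
Point 5:
  Latitude: 62 + 35/60 + 5.8/3600 = 62.584944
  N ⇒ keep positive
  λ: 71° + 55/60 + 22.3/3600 = 71 + 0.916667 + 0.006194 = 71.922861
  W → negative
Point 6:
  Lat: split at 2 digits → 89° and 13.4283′; 89 + 13.4283/60 = 89.223805
  N ⇒ keep positive
  Longitude: degrees = first 3 digits = 56, minutes = 18.796; 56 + 18.796/60 = 56.313267
  hemisphere W, so the sign is −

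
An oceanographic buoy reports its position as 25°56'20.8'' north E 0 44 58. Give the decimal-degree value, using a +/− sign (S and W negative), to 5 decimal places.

φ: 25 + 56/60 + 20.8/3600 = 25.939111
N ⇒ keep positive
λ: 0 + 44/60 + 58/3600 = 0.749444
E → positive

25.93911, 0.74944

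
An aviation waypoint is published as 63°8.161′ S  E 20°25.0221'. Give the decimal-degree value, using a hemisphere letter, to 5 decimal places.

63.13602° S, 20.41704° E

Latitude: 63 + 8.161/60 = 63.136017
Lon: 20 + 25.0221/60 = 20.417035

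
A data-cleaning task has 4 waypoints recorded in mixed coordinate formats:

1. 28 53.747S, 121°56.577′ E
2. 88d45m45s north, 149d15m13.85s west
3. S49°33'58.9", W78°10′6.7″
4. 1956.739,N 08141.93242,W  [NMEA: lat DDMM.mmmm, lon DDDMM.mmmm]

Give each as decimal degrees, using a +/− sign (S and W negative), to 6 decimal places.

1. -28.895783, 121.942950
2. 88.762500, -149.253847
3. -49.566361, -78.168528
4. 19.945650, -81.698874

Point 1:
  Lat: 28 + 53.747/60 = 28.8957833
  S ⇒ negate
  λ: 56.577′ = 0.942950°; total 121.9429500
  E ⇒ keep positive
Point 2:
  Latitude: 88 + 45/60 + 45/3600 = 88.7625000
  N ⇒ keep positive
  Lon: 15′ + 13.85″ = 15.23083′; 149 + 15.23083/60 = 149.2538472
  hemisphere W, so the sign is −
Point 3:
  φ: 49° + 33/60 + 58.9/3600 = 49 + 0.550000 + 0.016361 = 49.5663611
  S ⇒ negate
  Lon: 78 + 10/60 + 6.7/3600 = 78.1685278
  hemisphere W, so the sign is −
Point 4:
  Latitude: split at 2 digits → 19° and 56.739′; 19 + 56.739/60 = 19.9456500
  N → positive
  Lon: split at 3 digits → 081° and 41.93242′; 81 + 41.93242/60 = 81.6988737
  W → negative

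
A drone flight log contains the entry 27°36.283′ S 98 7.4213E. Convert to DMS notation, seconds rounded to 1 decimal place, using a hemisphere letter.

φ: fractional minutes 0.28300 × 60 = 16.980″
Longitude: fractional minutes 0.42130 × 60 = 25.278″

27°36′17.0″ S, 98°07′25.3″ E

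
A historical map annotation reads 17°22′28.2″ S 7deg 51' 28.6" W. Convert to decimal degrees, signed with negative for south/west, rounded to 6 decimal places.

Lat: 17° + 22/60 + 28.2/3600 = 17 + 0.366667 + 0.007833 = 17.3745000
S ⇒ negate
Longitude: 7 + 51/60 + 28.6/3600 = 7.8579444
hemisphere W, so the sign is −

-17.374500, -7.857944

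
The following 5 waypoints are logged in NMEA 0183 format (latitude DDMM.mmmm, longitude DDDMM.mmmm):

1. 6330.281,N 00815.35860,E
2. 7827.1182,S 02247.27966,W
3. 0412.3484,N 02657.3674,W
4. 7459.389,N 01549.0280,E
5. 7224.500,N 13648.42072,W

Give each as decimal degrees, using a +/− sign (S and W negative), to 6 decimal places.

1. 63.504683, 8.255977
2. -78.451970, -22.787994
3. 4.205807, -26.956123
4. 74.989817, 15.817133
5. 72.408333, -136.807012

Point 1:
  Latitude: split at 2 digits → 63° and 30.281′; 63 + 30.281/60 = 63.5046833
  N → positive
  λ: split at 3 digits → 008° and 15.3586′; 8 + 15.3586/60 = 8.2559767
  E → positive
Point 2:
  φ: degrees = first 2 digits = 78, minutes = 27.1182; 78 + 27.1182/60 = 78.4519700
  hemisphere S, so the sign is −
  Lon: split at 3 digits → 022° and 47.27966′; 22 + 47.27966/60 = 22.7879943
  W ⇒ negate
Point 3:
  Lat: degrees = first 2 digits = 4, minutes = 12.3484; 4 + 12.3484/60 = 4.2058067
  N ⇒ keep positive
  Lon: split at 3 digits → 026° and 57.3674′; 26 + 57.3674/60 = 26.9561233
  W ⇒ negate
Point 4:
  φ: degrees = first 2 digits = 74, minutes = 59.389; 74 + 59.389/60 = 74.9898167
  N → positive
  Lon: degrees = first 3 digits = 15, minutes = 49.028; 15 + 49.028/60 = 15.8171333
  E ⇒ keep positive
Point 5:
  Latitude: split at 2 digits → 72° and 24.5′; 72 + 24.5/60 = 72.4083333
  N → positive
  Longitude: degrees = first 3 digits = 136, minutes = 48.42072; 136 + 48.42072/60 = 136.8070120
  W → negative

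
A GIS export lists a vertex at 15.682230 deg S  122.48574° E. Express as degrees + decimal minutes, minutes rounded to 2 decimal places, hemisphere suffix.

φ: 15° + 0.682230 × 60 = 15° 40.9338′
λ: 122° + 0.485740 × 60 = 122° 29.1444′

15° 40.93′ S, 122° 29.14′ E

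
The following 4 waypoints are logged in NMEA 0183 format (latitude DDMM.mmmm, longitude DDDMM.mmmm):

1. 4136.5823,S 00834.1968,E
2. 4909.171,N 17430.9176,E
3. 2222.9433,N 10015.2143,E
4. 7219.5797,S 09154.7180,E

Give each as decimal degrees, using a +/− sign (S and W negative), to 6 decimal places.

1. -41.609705, 8.569947
2. 49.152850, 174.515293
3. 22.382388, 100.253572
4. -72.326328, 91.911967

Point 1:
  Lat: split at 2 digits → 41° and 36.5823′; 41 + 36.5823/60 = 41.6097050
  S ⇒ negate
  Longitude: degrees = first 3 digits = 8, minutes = 34.1968; 8 + 34.1968/60 = 8.5699467
  E ⇒ keep positive
Point 2:
  Lat: split at 2 digits → 49° and 9.171′; 49 + 9.171/60 = 49.1528500
  N → positive
  Longitude: split at 3 digits → 174° and 30.9176′; 174 + 30.9176/60 = 174.5152933
  E ⇒ keep positive
Point 3:
  φ: degrees = first 2 digits = 22, minutes = 22.9433; 22 + 22.9433/60 = 22.3823883
  N → positive
  Lon: split at 3 digits → 100° and 15.2143′; 100 + 15.2143/60 = 100.2535717
  E ⇒ keep positive
Point 4:
  Latitude: degrees = first 2 digits = 72, minutes = 19.5797; 72 + 19.5797/60 = 72.3263283
  hemisphere S, so the sign is −
  λ: degrees = first 3 digits = 91, minutes = 54.718; 91 + 54.718/60 = 91.9119667
  E → positive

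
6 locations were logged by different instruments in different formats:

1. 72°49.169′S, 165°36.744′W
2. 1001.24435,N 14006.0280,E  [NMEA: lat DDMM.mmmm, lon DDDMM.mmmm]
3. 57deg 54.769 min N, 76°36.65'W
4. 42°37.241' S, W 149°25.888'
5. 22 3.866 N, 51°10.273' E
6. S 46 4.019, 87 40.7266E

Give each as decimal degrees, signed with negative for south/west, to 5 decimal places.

Point 1:
  φ: 49.169′ = 0.819483°; total 72.819483
  hemisphere S, so the sign is −
  Lon: 36.744′ = 0.612400°; total 165.612400
  hemisphere W, so the sign is −
Point 2:
  Latitude: split at 2 digits → 10° and 1.24435′; 10 + 1.24435/60 = 10.020739
  N → positive
  λ: split at 3 digits → 140° and 6.028′; 140 + 6.028/60 = 140.100467
  E ⇒ keep positive
Point 3:
  Lat: 54.769′ = 0.912817°; total 57.912817
  N ⇒ keep positive
  Longitude: 76 + 36.65/60 = 76.610833
  W ⇒ negate
Point 4:
  Latitude: 42 + 37.241/60 = 42.620683
  S → negative
  λ: 149 + 25.888/60 = 149.431467
  W ⇒ negate
Point 5:
  Lat: 22 + 3.866/60 = 22.064433
  N → positive
  Longitude: 10.273′ = 0.171217°; total 51.171217
  E → positive
Point 6:
  φ: 46 + 4.019/60 = 46.066983
  S → negative
  Lon: 87 + 40.7266/60 = 87.678777
  E ⇒ keep positive

1. -72.81948, -165.61240
2. 10.02074, 140.10047
3. 57.91282, -76.61083
4. -42.62068, -149.43147
5. 22.06443, 51.17122
6. -46.06698, 87.67878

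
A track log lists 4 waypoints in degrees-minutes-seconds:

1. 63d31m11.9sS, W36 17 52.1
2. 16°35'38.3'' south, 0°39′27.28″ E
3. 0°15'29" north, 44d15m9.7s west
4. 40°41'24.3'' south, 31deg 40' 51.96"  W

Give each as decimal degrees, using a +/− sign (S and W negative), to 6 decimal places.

Point 1:
  φ: 63 + 31/60 + 11.9/3600 = 63.5199722
  S → negative
  Longitude: 36 + 17/60 + 52.1/3600 = 36.2978056
  W ⇒ negate
Point 2:
  Latitude: 16° + 35/60 + 38.3/3600 = 16 + 0.583333 + 0.010639 = 16.5939722
  S ⇒ negate
  λ: 39′ + 27.28″ = 39.45467′; 0 + 39.45467/60 = 0.6575778
  E → positive
Point 3:
  Lat: 0 + 15/60 + 29/3600 = 0.2580556
  N ⇒ keep positive
  Lon: 44 + 15/60 + 9.7/3600 = 44.2526944
  W → negative
Point 4:
  Latitude: 40 + 41/60 + 24.3/3600 = 40.6900833
  S → negative
  Lon: 31° + 40/60 + 51.96/3600 = 31 + 0.666667 + 0.014433 = 31.6811000
  W → negative

1. -63.519972, -36.297806
2. -16.593972, 0.657578
3. 0.258056, -44.252694
4. -40.690083, -31.681100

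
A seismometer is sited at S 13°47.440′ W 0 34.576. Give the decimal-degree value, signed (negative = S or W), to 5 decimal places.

Lat: 47.44′ = 0.790667°; total 13.790667
hemisphere S, so the sign is −
Longitude: 0 + 34.576/60 = 0.576267
W → negative

-13.79067, -0.57627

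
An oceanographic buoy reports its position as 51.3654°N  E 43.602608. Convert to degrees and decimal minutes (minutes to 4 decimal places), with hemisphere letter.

Latitude: minutes = (51.365400 − 51) × 60 = 21.924000
Lon: 43° + 0.602608 × 60 = 43° 36.156480′

51° 21.9240′ N, 43° 36.1565′ E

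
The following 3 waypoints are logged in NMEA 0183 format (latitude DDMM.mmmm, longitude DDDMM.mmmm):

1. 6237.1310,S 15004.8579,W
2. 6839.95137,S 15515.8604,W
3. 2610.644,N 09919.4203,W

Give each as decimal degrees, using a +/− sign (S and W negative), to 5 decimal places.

Point 1:
  Lat: split at 2 digits → 62° and 37.131′; 62 + 37.131/60 = 62.618850
  S ⇒ negate
  Lon: degrees = first 3 digits = 150, minutes = 4.8579; 150 + 4.8579/60 = 150.080965
  W → negative
Point 2:
  φ: split at 2 digits → 68° and 39.95137′; 68 + 39.95137/60 = 68.665856
  S → negative
  Lon: split at 3 digits → 155° and 15.8604′; 155 + 15.8604/60 = 155.264340
  hemisphere W, so the sign is −
Point 3:
  Lat: split at 2 digits → 26° and 10.644′; 26 + 10.644/60 = 26.177400
  N ⇒ keep positive
  λ: split at 3 digits → 099° and 19.4203′; 99 + 19.4203/60 = 99.323672
  W ⇒ negate

1. -62.61885, -150.08097
2. -68.66586, -155.26434
3. 26.17740, -99.32367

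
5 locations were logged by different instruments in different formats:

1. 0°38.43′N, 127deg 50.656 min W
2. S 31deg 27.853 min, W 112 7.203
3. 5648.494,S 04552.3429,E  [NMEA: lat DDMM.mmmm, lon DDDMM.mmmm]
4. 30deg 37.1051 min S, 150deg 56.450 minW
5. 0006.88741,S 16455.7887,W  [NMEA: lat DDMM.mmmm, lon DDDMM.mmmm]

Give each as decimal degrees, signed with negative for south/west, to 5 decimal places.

Point 1:
  Latitude: 0 + 38.43/60 = 0.640500
  N ⇒ keep positive
  Lon: 127 + 50.656/60 = 127.844267
  hemisphere W, so the sign is −
Point 2:
  Latitude: 27.853′ = 0.464217°; total 31.464217
  S → negative
  Longitude: 112 + 7.203/60 = 112.120050
  hemisphere W, so the sign is −
Point 3:
  Latitude: split at 2 digits → 56° and 48.494′; 56 + 48.494/60 = 56.808233
  S → negative
  Lon: split at 3 digits → 045° and 52.3429′; 45 + 52.3429/60 = 45.872382
  E → positive
Point 4:
  Latitude: 37.1051′ = 0.618418°; total 30.618418
  S → negative
  λ: 56.45′ = 0.940833°; total 150.940833
  hemisphere W, so the sign is −
Point 5:
  Lat: degrees = first 2 digits = 0, minutes = 6.88741; 0 + 6.88741/60 = 0.114790
  S ⇒ negate
  Lon: split at 3 digits → 164° and 55.7887′; 164 + 55.7887/60 = 164.929812
  hemisphere W, so the sign is −

1. 0.64050, -127.84427
2. -31.46422, -112.12005
3. -56.80823, 45.87238
4. -30.61842, -150.94083
5. -0.11479, -164.92981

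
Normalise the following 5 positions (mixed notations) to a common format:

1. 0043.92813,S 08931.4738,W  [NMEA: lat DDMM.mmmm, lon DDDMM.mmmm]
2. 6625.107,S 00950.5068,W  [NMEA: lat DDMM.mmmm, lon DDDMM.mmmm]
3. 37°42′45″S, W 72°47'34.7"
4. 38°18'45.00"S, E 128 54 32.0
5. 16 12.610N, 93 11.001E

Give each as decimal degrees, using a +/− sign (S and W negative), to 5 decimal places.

Point 1:
  Latitude: degrees = first 2 digits = 0, minutes = 43.92813; 0 + 43.92813/60 = 0.732136
  S ⇒ negate
  Longitude: degrees = first 3 digits = 89, minutes = 31.4738; 89 + 31.4738/60 = 89.524563
  W → negative
Point 2:
  Latitude: split at 2 digits → 66° and 25.107′; 66 + 25.107/60 = 66.418450
  S → negative
  Longitude: split at 3 digits → 009° and 50.5068′; 9 + 50.5068/60 = 9.841780
  W ⇒ negate
Point 3:
  Latitude: 37° + 42/60 + 45/3600 = 37 + 0.700000 + 0.012500 = 37.712500
  hemisphere S, so the sign is −
  Lon: 72° + 47/60 + 34.7/3600 = 72 + 0.783333 + 0.009639 = 72.792972
  W → negative
Point 4:
  φ: 38 + 18/60 + 45/3600 = 38.312500
  S → negative
  Lon: 128 + 54/60 + 32/3600 = 128.908889
  E ⇒ keep positive
Point 5:
  φ: 16 + 12.61/60 = 16.210167
  N ⇒ keep positive
  λ: 11.001′ = 0.183350°; total 93.183350
  E ⇒ keep positive

1. -0.73214, -89.52456
2. -66.41845, -9.84178
3. -37.71250, -72.79297
4. -38.31250, 128.90889
5. 16.21017, 93.18335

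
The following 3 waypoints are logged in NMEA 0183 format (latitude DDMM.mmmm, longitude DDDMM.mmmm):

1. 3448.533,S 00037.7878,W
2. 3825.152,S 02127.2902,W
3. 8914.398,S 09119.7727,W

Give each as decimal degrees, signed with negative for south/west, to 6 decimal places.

1. -34.808883, -0.629797
2. -38.419200, -21.454837
3. -89.239967, -91.329545

Point 1:
  Lat: split at 2 digits → 34° and 48.533′; 34 + 48.533/60 = 34.8088833
  S ⇒ negate
  λ: degrees = first 3 digits = 0, minutes = 37.7878; 0 + 37.7878/60 = 0.6297967
  hemisphere W, so the sign is −
Point 2:
  Latitude: degrees = first 2 digits = 38, minutes = 25.152; 38 + 25.152/60 = 38.4192000
  hemisphere S, so the sign is −
  Longitude: split at 3 digits → 021° and 27.2902′; 21 + 27.2902/60 = 21.4548367
  W ⇒ negate
Point 3:
  Lat: degrees = first 2 digits = 89, minutes = 14.398; 89 + 14.398/60 = 89.2399667
  S → negative
  λ: split at 3 digits → 091° and 19.7727′; 91 + 19.7727/60 = 91.3295450
  hemisphere W, so the sign is −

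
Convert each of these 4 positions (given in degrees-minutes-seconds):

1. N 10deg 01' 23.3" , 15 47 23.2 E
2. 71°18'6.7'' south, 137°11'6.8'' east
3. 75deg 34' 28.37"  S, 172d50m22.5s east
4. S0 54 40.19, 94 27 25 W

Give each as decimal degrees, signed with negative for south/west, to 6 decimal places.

1. 10.023139, 15.789778
2. -71.301861, 137.185222
3. -75.574547, 172.839583
4. -0.911164, -94.456944

Point 1:
  Latitude: 10 + 1/60 + 23.3/3600 = 10.0231389
  N → positive
  Lon: 15 + 47/60 + 23.2/3600 = 15.7897778
  E → positive
Point 2:
  Latitude: 71° + 18/60 + 6.7/3600 = 71 + 0.300000 + 0.001861 = 71.3018611
  S ⇒ negate
  Longitude: 137 + 11/60 + 6.8/3600 = 137.1852222
  E → positive
Point 3:
  φ: 34′ + 28.37″ = 34.47283′; 75 + 34.47283/60 = 75.5745472
  hemisphere S, so the sign is −
  Lon: 50′ + 22.5″ = 50.37500′; 172 + 50.37500/60 = 172.8395833
  E ⇒ keep positive
Point 4:
  φ: 54′ + 40.19″ = 54.66983′; 0 + 54.66983/60 = 0.9111639
  hemisphere S, so the sign is −
  Longitude: 94° + 27/60 + 25/3600 = 94 + 0.450000 + 0.006944 = 94.4569444
  W ⇒ negate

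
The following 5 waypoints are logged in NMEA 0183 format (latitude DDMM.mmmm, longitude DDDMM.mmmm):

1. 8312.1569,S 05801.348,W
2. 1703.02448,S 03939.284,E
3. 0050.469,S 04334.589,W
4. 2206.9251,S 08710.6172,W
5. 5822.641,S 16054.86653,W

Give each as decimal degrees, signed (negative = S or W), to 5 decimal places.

1. -83.20262, -58.02247
2. -17.05041, 39.65473
3. -0.84115, -43.57648
4. -22.11542, -87.17695
5. -58.37735, -160.91444

Point 1:
  φ: degrees = first 2 digits = 83, minutes = 12.1569; 83 + 12.1569/60 = 83.202615
  hemisphere S, so the sign is −
  Lon: degrees = first 3 digits = 58, minutes = 1.348; 58 + 1.348/60 = 58.022467
  W → negative
Point 2:
  Lat: degrees = first 2 digits = 17, minutes = 3.02448; 17 + 3.02448/60 = 17.050408
  hemisphere S, so the sign is −
  Lon: degrees = first 3 digits = 39, minutes = 39.284; 39 + 39.284/60 = 39.654733
  E ⇒ keep positive
Point 3:
  Latitude: degrees = first 2 digits = 0, minutes = 50.469; 0 + 50.469/60 = 0.841150
  S → negative
  Lon: split at 3 digits → 043° and 34.589′; 43 + 34.589/60 = 43.576483
  W ⇒ negate
Point 4:
  Lat: split at 2 digits → 22° and 6.9251′; 22 + 6.9251/60 = 22.115418
  S → negative
  Longitude: degrees = first 3 digits = 87, minutes = 10.6172; 87 + 10.6172/60 = 87.176953
  hemisphere W, so the sign is −
Point 5:
  φ: split at 2 digits → 58° and 22.641′; 58 + 22.641/60 = 58.377350
  S ⇒ negate
  λ: degrees = first 3 digits = 160, minutes = 54.86653; 160 + 54.86653/60 = 160.914442
  hemisphere W, so the sign is −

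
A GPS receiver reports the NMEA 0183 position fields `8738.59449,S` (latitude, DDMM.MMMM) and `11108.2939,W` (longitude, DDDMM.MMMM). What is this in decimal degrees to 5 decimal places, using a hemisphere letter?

87.64324° S, 111.13823° W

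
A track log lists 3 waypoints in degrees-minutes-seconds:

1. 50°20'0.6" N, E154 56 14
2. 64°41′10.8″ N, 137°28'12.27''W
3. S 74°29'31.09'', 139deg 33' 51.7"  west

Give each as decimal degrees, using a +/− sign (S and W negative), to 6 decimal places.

1. 50.333500, 154.937222
2. 64.686333, -137.470075
3. -74.491969, -139.564361

Point 1:
  φ: 50 + 20/60 + 0.6/3600 = 50.3335000
  N ⇒ keep positive
  Lon: 154 + 56/60 + 14/3600 = 154.9372222
  E → positive
Point 2:
  φ: 64 + 41/60 + 10.8/3600 = 64.6863333
  N ⇒ keep positive
  Longitude: 28′ + 12.27″ = 28.20450′; 137 + 28.20450/60 = 137.4700750
  W → negative
Point 3:
  Lat: 74 + 29/60 + 31.09/3600 = 74.4919694
  S → negative
  Longitude: 139° + 33/60 + 51.7/3600 = 139 + 0.550000 + 0.014361 = 139.5643611
  W → negative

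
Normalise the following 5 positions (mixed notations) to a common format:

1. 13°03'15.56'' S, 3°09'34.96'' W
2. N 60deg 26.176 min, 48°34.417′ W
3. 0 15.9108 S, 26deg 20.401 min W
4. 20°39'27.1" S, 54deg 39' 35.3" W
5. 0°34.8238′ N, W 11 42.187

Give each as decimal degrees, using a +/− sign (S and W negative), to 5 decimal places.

Point 1:
  φ: 3′ + 15.56″ = 3.25933′; 13 + 3.25933/60 = 13.054322
  S ⇒ negate
  Longitude: 3° + 9/60 + 34.96/3600 = 3 + 0.150000 + 0.009711 = 3.159711
  hemisphere W, so the sign is −
Point 2:
  φ: 60 + 26.176/60 = 60.436267
  N ⇒ keep positive
  Lon: 34.417′ = 0.573617°; total 48.573617
  W → negative
Point 3:
  φ: 15.9108′ = 0.265180°; total 0.265180
  S → negative
  Longitude: 20.401′ = 0.340017°; total 26.340017
  hemisphere W, so the sign is −
Point 4:
  Latitude: 39′ + 27.1″ = 39.45167′; 20 + 39.45167/60 = 20.657528
  hemisphere S, so the sign is −
  λ: 54° + 39/60 + 35.3/3600 = 54 + 0.650000 + 0.009806 = 54.659806
  W ⇒ negate
Point 5:
  φ: 0 + 34.8238/60 = 0.580397
  N ⇒ keep positive
  Longitude: 11 + 42.187/60 = 11.703117
  W ⇒ negate

1. -13.05432, -3.15971
2. 60.43627, -48.57362
3. -0.26518, -26.34002
4. -20.65753, -54.65981
5. 0.58040, -11.70312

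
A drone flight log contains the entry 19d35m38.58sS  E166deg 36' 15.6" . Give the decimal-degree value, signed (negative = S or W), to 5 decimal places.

-19.59405, 166.60433

φ: 19° + 35/60 + 38.58/3600 = 19 + 0.583333 + 0.010717 = 19.594050
S → negative
λ: 36′ + 15.6″ = 36.26000′; 166 + 36.26000/60 = 166.604333
E ⇒ keep positive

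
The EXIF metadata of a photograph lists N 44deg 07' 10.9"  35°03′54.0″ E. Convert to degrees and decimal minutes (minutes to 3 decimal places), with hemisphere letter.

Lat: seconds/60 = 0.18167; minutes = 7 + 0.18167 = 7.18167
Longitude: 3 + 54/60 = 3.90000′

44° 7.182′ N, 35° 3.900′ E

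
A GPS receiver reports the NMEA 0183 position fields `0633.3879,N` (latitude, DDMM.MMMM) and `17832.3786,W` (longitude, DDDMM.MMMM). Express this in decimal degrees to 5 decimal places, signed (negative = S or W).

6.55647, -178.53964

Latitude: split at 2 digits → 06° and 33.3879′; 6 + 33.3879/60 = 6.556465
N ⇒ keep positive
λ: split at 3 digits → 178° and 32.3786′; 178 + 32.3786/60 = 178.539643
hemisphere W, so the sign is −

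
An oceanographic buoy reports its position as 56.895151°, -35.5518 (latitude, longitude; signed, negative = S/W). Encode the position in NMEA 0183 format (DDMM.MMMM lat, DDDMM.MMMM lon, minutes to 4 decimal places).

5653.7091,N / 03533.1080,W

Latitude: minutes = (56.895151 − 56) × 60 = 53.709060
Longitude is negative → W; |value| = 35.551800
Lon: minutes = (35.551800 − 35) × 60 = 33.108000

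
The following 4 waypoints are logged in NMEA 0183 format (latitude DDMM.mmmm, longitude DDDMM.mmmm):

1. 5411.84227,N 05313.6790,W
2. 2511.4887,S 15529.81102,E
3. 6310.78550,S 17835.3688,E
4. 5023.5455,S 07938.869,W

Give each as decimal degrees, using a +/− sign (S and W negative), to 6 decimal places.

1. 54.197371, -53.227983
2. -25.191478, 155.496850
3. -63.179758, 178.589480
4. -50.392425, -79.647817

Point 1:
  Lat: split at 2 digits → 54° and 11.84227′; 54 + 11.84227/60 = 54.1973712
  N ⇒ keep positive
  Lon: split at 3 digits → 053° and 13.679′; 53 + 13.679/60 = 53.2279833
  hemisphere W, so the sign is −
Point 2:
  φ: degrees = first 2 digits = 25, minutes = 11.4887; 25 + 11.4887/60 = 25.1914783
  hemisphere S, so the sign is −
  λ: split at 3 digits → 155° and 29.81102′; 155 + 29.81102/60 = 155.4968503
  E ⇒ keep positive
Point 3:
  Lat: degrees = first 2 digits = 63, minutes = 10.7855; 63 + 10.7855/60 = 63.1797583
  S → negative
  λ: degrees = first 3 digits = 178, minutes = 35.3688; 178 + 35.3688/60 = 178.5894800
  E → positive
Point 4:
  Latitude: degrees = first 2 digits = 50, minutes = 23.5455; 50 + 23.5455/60 = 50.3924250
  S ⇒ negate
  Longitude: split at 3 digits → 079° and 38.869′; 79 + 38.869/60 = 79.6478167
  W → negative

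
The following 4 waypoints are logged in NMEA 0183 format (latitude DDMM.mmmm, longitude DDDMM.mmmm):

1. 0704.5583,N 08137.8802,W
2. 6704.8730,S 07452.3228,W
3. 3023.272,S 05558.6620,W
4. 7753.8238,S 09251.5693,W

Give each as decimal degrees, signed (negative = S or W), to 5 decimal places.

1. 7.07597, -81.63134
2. -67.08122, -74.87205
3. -30.38787, -55.97770
4. -77.89706, -92.85949

Point 1:
  Latitude: degrees = first 2 digits = 7, minutes = 4.5583; 7 + 4.5583/60 = 7.075972
  N ⇒ keep positive
  λ: split at 3 digits → 081° and 37.8802′; 81 + 37.8802/60 = 81.631337
  W ⇒ negate
Point 2:
  Latitude: degrees = first 2 digits = 67, minutes = 4.873; 67 + 4.873/60 = 67.081217
  hemisphere S, so the sign is −
  Lon: split at 3 digits → 074° and 52.3228′; 74 + 52.3228/60 = 74.872047
  W → negative
Point 3:
  Latitude: degrees = first 2 digits = 30, minutes = 23.272; 30 + 23.272/60 = 30.387867
  hemisphere S, so the sign is −
  Longitude: degrees = first 3 digits = 55, minutes = 58.662; 55 + 58.662/60 = 55.977700
  W → negative
Point 4:
  φ: degrees = first 2 digits = 77, minutes = 53.8238; 77 + 53.8238/60 = 77.897063
  S ⇒ negate
  Longitude: degrees = first 3 digits = 92, minutes = 51.5693; 92 + 51.5693/60 = 92.859488
  W ⇒ negate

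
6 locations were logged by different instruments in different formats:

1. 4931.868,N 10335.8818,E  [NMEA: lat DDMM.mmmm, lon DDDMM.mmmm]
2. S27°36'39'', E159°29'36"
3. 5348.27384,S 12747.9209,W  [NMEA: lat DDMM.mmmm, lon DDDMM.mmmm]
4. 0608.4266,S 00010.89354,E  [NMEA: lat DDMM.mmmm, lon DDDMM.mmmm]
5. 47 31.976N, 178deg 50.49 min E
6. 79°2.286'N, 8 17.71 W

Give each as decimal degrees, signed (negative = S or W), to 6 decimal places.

1. 49.531133, 103.598030
2. -27.610833, 159.493333
3. -53.804564, -127.798682
4. -6.140443, 0.181559
5. 47.532933, 178.841500
6. 79.038100, -8.295167

Point 1:
  φ: split at 2 digits → 49° and 31.868′; 49 + 31.868/60 = 49.5311333
  N ⇒ keep positive
  Lon: degrees = first 3 digits = 103, minutes = 35.8818; 103 + 35.8818/60 = 103.5980300
  E → positive
Point 2:
  Latitude: 27° + 36/60 + 39/3600 = 27 + 0.600000 + 0.010833 = 27.6108333
  hemisphere S, so the sign is −
  λ: 159 + 29/60 + 36/3600 = 159.4933333
  E → positive
Point 3:
  φ: degrees = first 2 digits = 53, minutes = 48.27384; 53 + 48.27384/60 = 53.8045640
  S → negative
  Lon: split at 3 digits → 127° and 47.9209′; 127 + 47.9209/60 = 127.7986817
  W ⇒ negate
Point 4:
  φ: degrees = first 2 digits = 6, minutes = 8.4266; 6 + 8.4266/60 = 6.1404433
  S ⇒ negate
  Longitude: split at 3 digits → 000° and 10.89354′; 0 + 10.89354/60 = 0.1815590
  E ⇒ keep positive
Point 5:
  Lat: 31.976′ = 0.532933°; total 47.5329333
  N ⇒ keep positive
  Lon: 50.49′ = 0.841500°; total 178.8415000
  E ⇒ keep positive
Point 6:
  Latitude: 79 + 2.286/60 = 79.0381000
  N ⇒ keep positive
  Lon: 17.71′ = 0.295167°; total 8.2951667
  W → negative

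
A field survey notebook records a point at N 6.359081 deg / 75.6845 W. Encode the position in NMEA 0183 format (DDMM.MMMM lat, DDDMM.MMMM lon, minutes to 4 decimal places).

φ: 6° + 0.359081 × 60 = 6° 21.544860′
λ: 75° + 0.684500 × 60 = 75° 41.070000′

0621.5449,N / 07541.0700,W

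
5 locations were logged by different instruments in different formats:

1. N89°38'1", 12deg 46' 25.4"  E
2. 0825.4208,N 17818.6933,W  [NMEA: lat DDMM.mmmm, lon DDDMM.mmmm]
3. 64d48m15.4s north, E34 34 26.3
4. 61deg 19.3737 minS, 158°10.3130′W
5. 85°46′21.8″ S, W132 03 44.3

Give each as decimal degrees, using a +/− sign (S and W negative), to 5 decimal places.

1. 89.63361, 12.77372
2. 8.42368, -178.31156
3. 64.80428, 34.57397
4. -61.32290, -158.17188
5. -85.77272, -132.06231

Point 1:
  Latitude: 38′ + 1″ = 38.01667′; 89 + 38.01667/60 = 89.633611
  N → positive
  Lon: 46′ + 25.4″ = 46.42333′; 12 + 46.42333/60 = 12.773722
  E ⇒ keep positive
Point 2:
  φ: degrees = first 2 digits = 8, minutes = 25.4208; 8 + 25.4208/60 = 8.423680
  N ⇒ keep positive
  Lon: degrees = first 3 digits = 178, minutes = 18.6933; 178 + 18.6933/60 = 178.311555
  W ⇒ negate
Point 3:
  Latitude: 64° + 48/60 + 15.4/3600 = 64 + 0.800000 + 0.004278 = 64.804278
  N ⇒ keep positive
  Lon: 34 + 34/60 + 26.3/3600 = 34.573972
  E → positive
Point 4:
  Lat: 61 + 19.3737/60 = 61.322895
  hemisphere S, so the sign is −
  Lon: 158 + 10.313/60 = 158.171883
  W ⇒ negate
Point 5:
  Latitude: 85° + 46/60 + 21.8/3600 = 85 + 0.766667 + 0.006056 = 85.772722
  S → negative
  λ: 3′ + 44.3″ = 3.73833′; 132 + 3.73833/60 = 132.062306
  hemisphere W, so the sign is −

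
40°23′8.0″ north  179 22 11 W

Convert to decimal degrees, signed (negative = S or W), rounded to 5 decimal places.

Latitude: 40° + 23/60 + 8/3600 = 40 + 0.383333 + 0.002222 = 40.385556
N ⇒ keep positive
Longitude: 179° + 22/60 + 11/3600 = 179 + 0.366667 + 0.003056 = 179.369722
W → negative

40.38556, -179.36972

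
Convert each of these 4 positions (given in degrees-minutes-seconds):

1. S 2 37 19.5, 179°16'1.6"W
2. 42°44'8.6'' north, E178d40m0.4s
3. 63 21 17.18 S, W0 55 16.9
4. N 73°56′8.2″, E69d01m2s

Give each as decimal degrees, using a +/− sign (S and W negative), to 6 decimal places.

1. -2.622083, -179.267111
2. 42.735722, 178.666778
3. -63.354772, -0.921361
4. 73.935611, 69.017222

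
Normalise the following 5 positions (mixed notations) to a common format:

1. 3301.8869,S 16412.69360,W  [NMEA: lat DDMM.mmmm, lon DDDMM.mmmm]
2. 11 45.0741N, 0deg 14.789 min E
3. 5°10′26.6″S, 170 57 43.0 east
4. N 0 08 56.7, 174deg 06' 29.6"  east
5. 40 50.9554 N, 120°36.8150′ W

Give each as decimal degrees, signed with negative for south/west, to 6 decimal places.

Point 1:
  Lat: degrees = first 2 digits = 33, minutes = 1.8869; 33 + 1.8869/60 = 33.0314483
  S → negative
  λ: degrees = first 3 digits = 164, minutes = 12.6936; 164 + 12.6936/60 = 164.2115600
  W → negative
Point 2:
  Latitude: 45.0741′ = 0.751235°; total 11.7512350
  N ⇒ keep positive
  Lon: 14.789′ = 0.246483°; total 0.2464833
  E ⇒ keep positive
Point 3:
  Lat: 10′ + 26.6″ = 10.44333′; 5 + 10.44333/60 = 5.1740556
  hemisphere S, so the sign is −
  Longitude: 170° + 57/60 + 43/3600 = 170 + 0.950000 + 0.011944 = 170.9619444
  E ⇒ keep positive
Point 4:
  φ: 0 + 8/60 + 56.7/3600 = 0.1490833
  N → positive
  λ: 174 + 6/60 + 29.6/3600 = 174.1082222
  E ⇒ keep positive
Point 5:
  Latitude: 50.9554′ = 0.849257°; total 40.8492567
  N → positive
  Longitude: 120 + 36.815/60 = 120.6135833
  W ⇒ negate

1. -33.031448, -164.211560
2. 11.751235, 0.246483
3. -5.174056, 170.961944
4. 0.149083, 174.108222
5. 40.849257, -120.613583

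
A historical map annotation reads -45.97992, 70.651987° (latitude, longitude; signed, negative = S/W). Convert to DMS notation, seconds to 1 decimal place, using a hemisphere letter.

45°58′47.7″ S, 70°39′7.2″ E

Latitude is negative → S; |value| = 45.979920
φ: whole degrees 45; 58.79520′ → 58′ and 47.712″
Longitude: 0.651987° → 39.11922′; 0.11922 × 60 = 7.153″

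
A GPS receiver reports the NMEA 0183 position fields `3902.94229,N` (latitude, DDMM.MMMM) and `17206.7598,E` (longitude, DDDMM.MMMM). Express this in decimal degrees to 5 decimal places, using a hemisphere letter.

39.04904° N, 172.11266° E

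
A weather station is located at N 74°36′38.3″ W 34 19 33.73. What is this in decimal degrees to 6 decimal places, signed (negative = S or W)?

Latitude: 36′ + 38.3″ = 36.63833′; 74 + 36.63833/60 = 74.6106389
N → positive
λ: 34 + 19/60 + 33.73/3600 = 34.3260361
hemisphere W, so the sign is −

74.610639, -34.326036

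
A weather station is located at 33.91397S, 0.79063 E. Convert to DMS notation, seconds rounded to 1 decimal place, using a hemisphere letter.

33°54′50.3″ S, 0°47′26.3″ E

Latitude: 0.913970 × 60 = 54.83820′ → 54′, remainder × 60 = 50.292″
Longitude: whole degrees 0; 47.43780′ → 47′ and 26.268″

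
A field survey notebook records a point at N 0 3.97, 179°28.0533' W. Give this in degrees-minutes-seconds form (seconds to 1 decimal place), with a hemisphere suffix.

φ: fractional minutes 0.97000 × 60 = 58.200″
λ: fractional minutes 0.05330 × 60 = 3.198″

0°03′58.2″ N, 179°28′3.2″ W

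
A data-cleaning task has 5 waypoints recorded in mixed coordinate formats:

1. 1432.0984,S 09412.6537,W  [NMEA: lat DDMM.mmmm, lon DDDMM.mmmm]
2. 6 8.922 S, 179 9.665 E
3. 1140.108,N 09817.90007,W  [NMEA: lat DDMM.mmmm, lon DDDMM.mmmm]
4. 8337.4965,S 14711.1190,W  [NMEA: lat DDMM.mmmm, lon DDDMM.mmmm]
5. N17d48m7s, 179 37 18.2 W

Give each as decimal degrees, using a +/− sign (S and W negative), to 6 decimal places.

1. -14.534973, -94.210895
2. -6.148700, 179.161083
3. 11.668467, -98.298335
4. -83.624942, -147.185317
5. 17.801944, -179.621722

Point 1:
  φ: split at 2 digits → 14° and 32.0984′; 14 + 32.0984/60 = 14.5349733
  hemisphere S, so the sign is −
  Lon: degrees = first 3 digits = 94, minutes = 12.6537; 94 + 12.6537/60 = 94.2108950
  hemisphere W, so the sign is −
Point 2:
  Latitude: 8.922′ = 0.148700°; total 6.1487000
  hemisphere S, so the sign is −
  Lon: 179 + 9.665/60 = 179.1610833
  E → positive
Point 3:
  Latitude: split at 2 digits → 11° and 40.108′; 11 + 40.108/60 = 11.6684667
  N ⇒ keep positive
  Longitude: split at 3 digits → 098° and 17.90007′; 98 + 17.90007/60 = 98.2983345
  W → negative
Point 4:
  φ: degrees = first 2 digits = 83, minutes = 37.4965; 83 + 37.4965/60 = 83.6249417
  S → negative
  λ: degrees = first 3 digits = 147, minutes = 11.119; 147 + 11.119/60 = 147.1853167
  hemisphere W, so the sign is −
Point 5:
  Latitude: 48′ + 7″ = 48.11667′; 17 + 48.11667/60 = 17.8019444
  N ⇒ keep positive
  Longitude: 37′ + 18.2″ = 37.30333′; 179 + 37.30333/60 = 179.6217222
  W → negative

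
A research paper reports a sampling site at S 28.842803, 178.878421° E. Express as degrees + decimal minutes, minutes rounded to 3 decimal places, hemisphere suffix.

28° 50.568′ S, 178° 52.705′ E

Lat: minutes = (28.842803 − 28) × 60 = 50.56818
Longitude: minutes = (178.878421 − 178) × 60 = 52.70526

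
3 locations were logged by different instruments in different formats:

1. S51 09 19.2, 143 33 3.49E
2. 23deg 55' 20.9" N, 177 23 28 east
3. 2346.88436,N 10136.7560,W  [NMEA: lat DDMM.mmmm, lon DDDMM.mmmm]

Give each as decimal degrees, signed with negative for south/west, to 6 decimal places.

Point 1:
  Lat: 9′ + 19.2″ = 9.32000′; 51 + 9.32000/60 = 51.1553333
  S ⇒ negate
  Longitude: 143° + 33/60 + 3.49/3600 = 143 + 0.550000 + 0.000969 = 143.5509694
  E → positive
Point 2:
  Lat: 23 + 55/60 + 20.9/3600 = 23.9224722
  N ⇒ keep positive
  λ: 23′ + 28″ = 23.46667′; 177 + 23.46667/60 = 177.3911111
  E → positive
Point 3:
  Lat: split at 2 digits → 23° and 46.88436′; 23 + 46.88436/60 = 23.7814060
  N ⇒ keep positive
  Longitude: split at 3 digits → 101° and 36.756′; 101 + 36.756/60 = 101.6126000
  hemisphere W, so the sign is −

1. -51.155333, 143.550969
2. 23.922472, 177.391111
3. 23.781406, -101.612600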